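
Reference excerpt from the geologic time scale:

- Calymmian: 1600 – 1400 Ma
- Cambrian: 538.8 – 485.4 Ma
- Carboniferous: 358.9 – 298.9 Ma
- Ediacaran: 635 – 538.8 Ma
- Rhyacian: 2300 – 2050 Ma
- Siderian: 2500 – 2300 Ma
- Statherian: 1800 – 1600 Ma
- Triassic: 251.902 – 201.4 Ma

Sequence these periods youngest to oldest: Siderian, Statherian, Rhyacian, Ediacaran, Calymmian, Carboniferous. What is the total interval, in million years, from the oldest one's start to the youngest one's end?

Start ages (Ma): Siderian 2500, Rhyacian 2300, Statherian 1800, Calymmian 1600, Ediacaran 635, Carboniferous 358.9.
Ordered youngest to oldest: Carboniferous, Ediacaran, Calymmian, Statherian, Rhyacian, Siderian.
Span = 2500 − 298.9 = 2201.1 Myr.

Carboniferous → Ediacaran → Calymmian → Statherian → Rhyacian → Siderian; total span 2201.1 Myr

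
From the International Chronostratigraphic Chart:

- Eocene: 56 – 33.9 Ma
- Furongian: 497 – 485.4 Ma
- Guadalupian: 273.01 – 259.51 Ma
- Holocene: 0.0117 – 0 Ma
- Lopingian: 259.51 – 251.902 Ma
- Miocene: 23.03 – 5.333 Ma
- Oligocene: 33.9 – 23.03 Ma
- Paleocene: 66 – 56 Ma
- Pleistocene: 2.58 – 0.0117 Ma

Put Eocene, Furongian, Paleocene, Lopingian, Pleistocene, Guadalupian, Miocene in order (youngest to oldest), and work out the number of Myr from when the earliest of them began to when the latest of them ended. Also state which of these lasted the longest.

Pleistocene → Miocene → Eocene → Paleocene → Lopingian → Guadalupian → Furongian; total span 496.9883 Myr; longest is Eocene

From the excerpt: Eocene 56–33.9; Furongian 497–485.4; Paleocene 66–56; Lopingian 259.51–251.902; Pleistocene 2.58–0.0117; Guadalupian 273.01–259.51; Miocene 23.03–5.333 (Ma).
Larger Ma is earlier, so the oldest is Furongian and the youngest is Pleistocene; youngest to oldest: Pleistocene, Miocene, Eocene, Paleocene, Lopingian, Guadalupian, Furongian.
Oldest start 497 minus youngest end 0.0117 gives 496.9883 Myr overall.
Individual lengths (start − end): Furongian 11.6; Paleocene 10; Miocene 17.697; Pleistocene 2.5683; Lopingian 7.608; Eocene 22.1; Guadalupian 13.5. The largest is Eocene at 22.1 Myr.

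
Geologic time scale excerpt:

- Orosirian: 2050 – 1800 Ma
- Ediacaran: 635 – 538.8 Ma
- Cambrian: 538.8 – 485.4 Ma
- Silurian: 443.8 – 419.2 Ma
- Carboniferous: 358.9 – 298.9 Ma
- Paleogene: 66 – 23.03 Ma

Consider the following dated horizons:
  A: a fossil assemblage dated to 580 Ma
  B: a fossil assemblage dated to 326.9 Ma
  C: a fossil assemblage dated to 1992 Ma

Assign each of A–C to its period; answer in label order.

A — Ediacaran; B — Carboniferous; C — Orosirian

A: 580 Ma lies in 635–538.8 Ma, so Ediacaran.
B: 326.9 Ma lies in 358.9–298.9 Ma, so Carboniferous.
C: 1992 Ma lies in 2050–1800 Ma, so Orosirian.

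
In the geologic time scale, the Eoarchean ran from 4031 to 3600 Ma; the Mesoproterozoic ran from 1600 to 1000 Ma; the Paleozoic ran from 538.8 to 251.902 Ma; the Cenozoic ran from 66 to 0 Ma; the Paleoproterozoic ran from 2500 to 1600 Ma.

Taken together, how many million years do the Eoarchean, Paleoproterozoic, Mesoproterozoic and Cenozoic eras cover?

1997 million years

Duration is start − end for each: (4031 − 3600) + (2500 − 1600) + (1600 − 1000) + (66 − 0).
That is 431 + 900 + 600 + 66, which totals 1997 million years.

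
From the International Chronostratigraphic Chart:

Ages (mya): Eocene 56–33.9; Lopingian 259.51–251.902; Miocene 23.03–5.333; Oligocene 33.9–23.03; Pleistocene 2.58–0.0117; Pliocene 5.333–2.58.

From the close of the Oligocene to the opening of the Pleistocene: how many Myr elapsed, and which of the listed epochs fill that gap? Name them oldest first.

20.45 million years; Miocene, Pliocene

End of Oligocene = 23.03 Ma; start of Pleistocene = 2.58 Ma.
Gap = 23.03 − 2.58 = 20.45 Myr.
Epochs wholly inside 23.03–2.58 Ma: Miocene (23.03–5.333), Pliocene (5.333–2.58).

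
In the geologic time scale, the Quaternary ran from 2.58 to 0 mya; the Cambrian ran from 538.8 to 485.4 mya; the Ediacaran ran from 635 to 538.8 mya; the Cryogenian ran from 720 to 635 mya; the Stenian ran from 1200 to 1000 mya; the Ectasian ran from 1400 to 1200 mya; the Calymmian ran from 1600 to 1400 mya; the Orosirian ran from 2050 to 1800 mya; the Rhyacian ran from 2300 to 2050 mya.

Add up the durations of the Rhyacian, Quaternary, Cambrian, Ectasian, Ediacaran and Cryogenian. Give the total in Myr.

687.18 million years

Duration is start − end for each: (2300 − 2050) + (2.58 − 0) + (538.8 − 485.4) + (1400 − 1200) + (635 − 538.8) + (720 − 635).
That is 250 + 2.58 + 53.4 + 200 + 96.2 + 85, which totals 687.18 million years.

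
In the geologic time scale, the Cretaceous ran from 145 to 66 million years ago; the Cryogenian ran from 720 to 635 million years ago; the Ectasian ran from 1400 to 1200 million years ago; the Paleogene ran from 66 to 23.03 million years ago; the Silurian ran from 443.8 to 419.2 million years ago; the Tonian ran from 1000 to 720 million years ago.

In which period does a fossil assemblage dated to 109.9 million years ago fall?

Cretaceous

109.9 Ma lies between 145 and 66 Ma, so it falls in the Cretaceous.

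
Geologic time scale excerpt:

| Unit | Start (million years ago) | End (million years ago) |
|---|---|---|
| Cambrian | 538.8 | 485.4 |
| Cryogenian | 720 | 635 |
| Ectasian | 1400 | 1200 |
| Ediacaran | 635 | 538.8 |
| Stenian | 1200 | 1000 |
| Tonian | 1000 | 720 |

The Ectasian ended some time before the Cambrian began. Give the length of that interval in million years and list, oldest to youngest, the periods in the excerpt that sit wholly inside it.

661.2 million years; Stenian, Tonian, Cryogenian, Ediacaran

The Ectasian closes at 1200 Ma and the Cambrian opens at 538.8 Ma, so the interval is 1200 − 538.8 = 661.2 Myr.
A period fits inside if it starts at or after 1200 Ma and ends at or before 538.8 Ma; oldest first that gives Stenian, Tonian, Cryogenian, Ediacaran.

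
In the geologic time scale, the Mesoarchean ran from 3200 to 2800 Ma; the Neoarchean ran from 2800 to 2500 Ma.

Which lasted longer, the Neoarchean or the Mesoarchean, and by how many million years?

Mesoarchean, by 100 million years

Neoarchean: 2800 − 2500 = 300 Myr.
Mesoarchean: 3200 − 2800 = 400 Myr.
Difference: 400 − 300 = 100 Myr, so the Mesoarchean was longer.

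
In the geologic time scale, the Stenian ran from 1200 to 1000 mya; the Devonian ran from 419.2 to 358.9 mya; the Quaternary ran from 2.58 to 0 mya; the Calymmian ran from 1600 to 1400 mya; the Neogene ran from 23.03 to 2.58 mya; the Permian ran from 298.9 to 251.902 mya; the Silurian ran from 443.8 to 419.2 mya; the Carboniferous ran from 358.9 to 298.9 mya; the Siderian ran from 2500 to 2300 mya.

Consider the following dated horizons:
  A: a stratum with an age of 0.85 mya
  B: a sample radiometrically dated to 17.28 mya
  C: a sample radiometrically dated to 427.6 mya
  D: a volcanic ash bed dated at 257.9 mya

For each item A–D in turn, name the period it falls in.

Match each age against the start–end ranges in the excerpt: A = 0.85 Ma → Quaternary (2.58–0); B = 17.28 Ma → Neogene (23.03–2.58); C = 427.6 Ma → Silurian (443.8–419.2); D = 257.9 Ma → Permian (298.9–251.902).

A — Quaternary; B — Neogene; C — Silurian; D — Permian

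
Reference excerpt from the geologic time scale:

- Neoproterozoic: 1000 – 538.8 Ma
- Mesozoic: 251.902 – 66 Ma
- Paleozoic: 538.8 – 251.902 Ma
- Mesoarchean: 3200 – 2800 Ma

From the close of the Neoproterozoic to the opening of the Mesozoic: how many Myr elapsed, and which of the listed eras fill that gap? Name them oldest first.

286.898 million years; Paleozoic

End of Neoproterozoic = 538.8 Ma; start of Mesozoic = 251.902 Ma.
Gap = 538.8 − 251.902 = 286.898 Myr.
Eras wholly inside 538.8–251.902 Ma: Paleozoic (538.8–251.902).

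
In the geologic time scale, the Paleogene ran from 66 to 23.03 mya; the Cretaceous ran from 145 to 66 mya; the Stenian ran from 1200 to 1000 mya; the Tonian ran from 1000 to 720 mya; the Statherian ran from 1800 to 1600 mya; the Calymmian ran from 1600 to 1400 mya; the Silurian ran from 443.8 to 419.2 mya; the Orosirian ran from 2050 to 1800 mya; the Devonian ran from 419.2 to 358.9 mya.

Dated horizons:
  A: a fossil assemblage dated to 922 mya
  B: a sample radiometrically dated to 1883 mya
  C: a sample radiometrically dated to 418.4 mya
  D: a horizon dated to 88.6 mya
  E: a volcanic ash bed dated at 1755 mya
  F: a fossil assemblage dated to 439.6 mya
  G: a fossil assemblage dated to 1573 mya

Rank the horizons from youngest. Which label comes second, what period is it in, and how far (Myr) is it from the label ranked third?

C, in the Devonian; 21.2 million years to F

Smaller Ma means younger, so youngest first: D 88.6 < C 418.4 < F 439.6 < A 922 < G 1573 < E 1755 < B 1883.
Counting 2 along gives C (418.4 Ma); the excerpt puts that inside the Devonian, 419.2–358.9 Ma.
Next in line is F (439.6 Ma), and 439.6 − 418.4 = 21.2 Myr.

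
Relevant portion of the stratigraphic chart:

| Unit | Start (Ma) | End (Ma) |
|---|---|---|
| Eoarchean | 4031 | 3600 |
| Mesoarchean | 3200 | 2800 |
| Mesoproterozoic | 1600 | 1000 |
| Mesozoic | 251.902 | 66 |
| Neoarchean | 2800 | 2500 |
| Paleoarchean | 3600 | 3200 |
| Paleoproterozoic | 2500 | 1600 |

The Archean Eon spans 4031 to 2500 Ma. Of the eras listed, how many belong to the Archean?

Eras inside 4031–2500 Ma: Eoarchean, Paleoarchean, Mesoarchean, Neoarchean — 4 in total.

4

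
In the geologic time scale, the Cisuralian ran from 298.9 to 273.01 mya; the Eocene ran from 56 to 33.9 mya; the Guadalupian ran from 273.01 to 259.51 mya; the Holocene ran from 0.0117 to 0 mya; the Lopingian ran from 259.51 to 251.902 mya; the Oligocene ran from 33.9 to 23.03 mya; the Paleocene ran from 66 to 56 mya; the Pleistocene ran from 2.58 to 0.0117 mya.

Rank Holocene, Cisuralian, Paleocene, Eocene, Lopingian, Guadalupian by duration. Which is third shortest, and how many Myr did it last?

Paleocene, 10 million years

Durations: Holocene 0.0117; Cisuralian 25.89; Paleocene 10; Eocene 22.1; Lopingian 7.608; Guadalupian 13.5 Myr.
Sorted shortest-first: Holocene (0.0117), Lopingian (7.608), Paleocene (10), Guadalupian (13.5), Eocene (22.1), Cisuralian (25.89).
The third shortest is Paleocene at 10 Myr.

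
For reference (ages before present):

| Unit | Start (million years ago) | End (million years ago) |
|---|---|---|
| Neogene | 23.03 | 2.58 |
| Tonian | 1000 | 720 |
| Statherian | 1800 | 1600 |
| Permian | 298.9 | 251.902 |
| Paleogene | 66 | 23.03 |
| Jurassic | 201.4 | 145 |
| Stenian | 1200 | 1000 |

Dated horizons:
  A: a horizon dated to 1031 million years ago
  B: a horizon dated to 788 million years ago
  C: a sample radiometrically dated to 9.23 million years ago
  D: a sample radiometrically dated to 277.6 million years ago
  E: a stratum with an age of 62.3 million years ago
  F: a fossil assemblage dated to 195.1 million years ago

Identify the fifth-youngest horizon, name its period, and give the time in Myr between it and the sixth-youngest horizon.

Smaller Ma means younger, so youngest first: C 9.23 < E 62.3 < F 195.1 < D 277.6 < B 788 < A 1031.
Counting 5 along gives B (788 Ma); the excerpt puts that inside the Tonian, 1000–720 Ma.
Next in line is A (1031 Ma), and 1031 − 788 = 243 Myr.

B, in the Tonian; 243 million years to A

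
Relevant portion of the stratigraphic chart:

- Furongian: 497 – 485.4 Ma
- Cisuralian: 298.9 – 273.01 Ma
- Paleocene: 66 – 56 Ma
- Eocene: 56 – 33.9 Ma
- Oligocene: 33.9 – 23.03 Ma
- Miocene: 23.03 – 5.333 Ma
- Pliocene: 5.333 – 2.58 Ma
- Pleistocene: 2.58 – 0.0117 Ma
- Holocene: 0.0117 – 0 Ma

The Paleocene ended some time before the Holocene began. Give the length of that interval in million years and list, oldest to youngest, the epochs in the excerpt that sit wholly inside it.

55.9883 million years; Eocene, Oligocene, Miocene, Pliocene, Pleistocene

The Paleocene closes at 56 Ma and the Holocene opens at 0.0117 Ma, so the interval is 56 − 0.0117 = 55.9883 Myr.
An epoch fits inside if it starts at or after 56 Ma and ends at or before 0.0117 Ma; oldest first that gives Eocene, Oligocene, Miocene, Pliocene, Pleistocene.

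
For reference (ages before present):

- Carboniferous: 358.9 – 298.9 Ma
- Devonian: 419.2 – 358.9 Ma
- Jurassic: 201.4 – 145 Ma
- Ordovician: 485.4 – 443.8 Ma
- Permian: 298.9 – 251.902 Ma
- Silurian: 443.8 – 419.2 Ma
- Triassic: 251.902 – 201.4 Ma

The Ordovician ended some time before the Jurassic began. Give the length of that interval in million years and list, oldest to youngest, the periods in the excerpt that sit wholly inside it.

242.4 million years; Silurian, Devonian, Carboniferous, Permian, Triassic

End of Ordovician = 443.8 Ma; start of Jurassic = 201.4 Ma.
Gap = 443.8 − 201.4 = 242.4 Myr.
Periods wholly inside 443.8–201.4 Ma: Silurian (443.8–419.2), Devonian (419.2–358.9), Carboniferous (358.9–298.9), Permian (298.9–251.902), Triassic (251.902–201.4).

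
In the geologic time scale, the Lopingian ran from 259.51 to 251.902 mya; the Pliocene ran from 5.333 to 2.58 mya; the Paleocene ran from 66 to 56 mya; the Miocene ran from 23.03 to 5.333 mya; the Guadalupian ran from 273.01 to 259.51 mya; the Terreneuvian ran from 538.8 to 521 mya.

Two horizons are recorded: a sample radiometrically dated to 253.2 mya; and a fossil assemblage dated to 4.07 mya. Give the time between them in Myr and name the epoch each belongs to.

Elapsed time: 253.2 − 4.07 = 249.13 Myr.
253.2 Ma lies within 259.51–251.902 Ma: Lopingian.
4.07 Ma lies within 5.333–2.58 Ma: Pliocene.

249.13 million years apart; the first in the Lopingian, the second in the Pliocene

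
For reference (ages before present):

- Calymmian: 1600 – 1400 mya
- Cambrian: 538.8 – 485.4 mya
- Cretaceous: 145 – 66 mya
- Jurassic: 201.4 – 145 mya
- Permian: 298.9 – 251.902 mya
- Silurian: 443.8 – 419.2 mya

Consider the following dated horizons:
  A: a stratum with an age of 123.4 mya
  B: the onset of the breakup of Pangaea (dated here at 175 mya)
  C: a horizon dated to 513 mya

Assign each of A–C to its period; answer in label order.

A — Cretaceous; B — Jurassic; C — Cambrian

A: 123.4 Ma lies in 145–66 Ma, so Cretaceous.
B: 175 Ma lies in 201.4–145 Ma, so Jurassic.
C: 513 Ma lies in 538.8–485.4 Ma, so Cambrian.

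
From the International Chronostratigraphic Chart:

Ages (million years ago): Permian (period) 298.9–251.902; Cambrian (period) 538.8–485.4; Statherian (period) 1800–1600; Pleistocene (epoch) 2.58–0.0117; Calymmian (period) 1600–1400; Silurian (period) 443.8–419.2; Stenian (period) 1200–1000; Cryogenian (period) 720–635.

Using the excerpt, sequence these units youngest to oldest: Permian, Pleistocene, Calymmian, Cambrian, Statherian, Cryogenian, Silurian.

Sorting by start age (ascending Ma, since larger Ma = older): Pleistocene began 2.58, Permian began 298.9, Silurian began 443.8, Cambrian began 538.8, Cryogenian began 720, Calymmian began 1600, Statherian began 1800.

Pleistocene → Permian → Silurian → Cambrian → Cryogenian → Calymmian → Statherian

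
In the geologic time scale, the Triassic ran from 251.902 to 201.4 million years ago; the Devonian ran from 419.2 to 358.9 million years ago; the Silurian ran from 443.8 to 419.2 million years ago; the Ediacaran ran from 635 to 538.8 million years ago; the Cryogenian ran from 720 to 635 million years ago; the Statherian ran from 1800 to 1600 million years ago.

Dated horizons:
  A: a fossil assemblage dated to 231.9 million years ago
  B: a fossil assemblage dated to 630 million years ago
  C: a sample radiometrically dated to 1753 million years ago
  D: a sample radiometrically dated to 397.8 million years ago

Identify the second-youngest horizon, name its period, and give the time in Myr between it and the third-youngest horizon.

D, in the Devonian; 232.2 million years to B

Smaller Ma means younger, so youngest first: A 231.9 < D 397.8 < B 630 < C 1753.
Counting 2 along gives D (397.8 Ma); the excerpt puts that inside the Devonian, 419.2–358.9 Ma.
Next in line is B (630 Ma), and 630 − 397.8 = 232.2 Myr.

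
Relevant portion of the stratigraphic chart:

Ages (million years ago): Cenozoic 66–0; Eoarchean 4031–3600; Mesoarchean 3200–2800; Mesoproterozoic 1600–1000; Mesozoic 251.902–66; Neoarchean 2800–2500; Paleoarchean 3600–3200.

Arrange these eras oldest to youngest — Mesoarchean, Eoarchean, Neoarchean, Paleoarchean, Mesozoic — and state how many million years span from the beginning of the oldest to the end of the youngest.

Start ages (Ma): Eoarchean 4031, Paleoarchean 3600, Mesoarchean 3200, Neoarchean 2800, Mesozoic 251.902.
Ordered oldest to youngest: Eoarchean, Paleoarchean, Mesoarchean, Neoarchean, Mesozoic.
Span = 4031 − 66 = 3965 Myr.

Eoarchean → Paleoarchean → Mesoarchean → Neoarchean → Mesozoic; total span 3965 Myr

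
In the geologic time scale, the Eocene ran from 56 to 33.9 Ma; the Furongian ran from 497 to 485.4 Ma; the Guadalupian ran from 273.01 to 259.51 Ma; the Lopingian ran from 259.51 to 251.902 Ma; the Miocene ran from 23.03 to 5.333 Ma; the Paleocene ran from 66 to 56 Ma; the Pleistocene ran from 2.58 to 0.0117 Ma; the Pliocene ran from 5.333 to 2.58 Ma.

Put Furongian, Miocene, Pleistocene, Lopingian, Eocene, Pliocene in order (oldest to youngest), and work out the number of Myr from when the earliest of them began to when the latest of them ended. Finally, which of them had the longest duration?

Start ages (Ma): Furongian 497, Lopingian 259.51, Eocene 56, Miocene 23.03, Pliocene 5.333, Pleistocene 2.58.
Ordered oldest to youngest: Furongian, Lopingian, Eocene, Miocene, Pliocene, Pleistocene.
Span = 497 − 0.0117 = 496.9883 Myr.
Durations: Miocene 17.697, Pleistocene 2.5683, Furongian 11.6, Pliocene 2.753, Lopingian 7.608, Eocene 22.1 → longest is Eocene (22.1 Myr).

Furongian, Lopingian, Eocene, Miocene, Pliocene, Pleistocene; total span 496.9883 Myr; longest is Eocene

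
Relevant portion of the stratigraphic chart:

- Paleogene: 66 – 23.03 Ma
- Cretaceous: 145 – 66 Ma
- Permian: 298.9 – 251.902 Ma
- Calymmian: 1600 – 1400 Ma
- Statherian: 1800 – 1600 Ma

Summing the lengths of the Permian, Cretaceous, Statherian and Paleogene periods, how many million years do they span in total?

368.968 million years

Duration is start − end for each: (298.9 − 251.902) + (145 − 66) + (1800 − 1600) + (66 − 23.03).
That is 46.998 + 79 + 200 + 42.97, which totals 368.968 million years.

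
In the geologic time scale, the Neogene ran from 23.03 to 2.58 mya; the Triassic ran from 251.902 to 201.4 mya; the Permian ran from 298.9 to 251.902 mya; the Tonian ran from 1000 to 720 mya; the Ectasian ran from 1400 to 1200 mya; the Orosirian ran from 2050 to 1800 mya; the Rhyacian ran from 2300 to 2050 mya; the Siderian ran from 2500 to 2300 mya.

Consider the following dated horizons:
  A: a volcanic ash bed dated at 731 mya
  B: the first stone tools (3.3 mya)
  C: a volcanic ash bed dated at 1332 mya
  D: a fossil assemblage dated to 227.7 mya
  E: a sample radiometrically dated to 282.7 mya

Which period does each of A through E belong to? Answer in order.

A — Tonian; B — Neogene; C — Ectasian; D — Triassic; E — Permian

A: 731 Ma lies in 1000–720 Ma, so Tonian.
B: 3.3 Ma lies in 23.03–2.58 Ma, so Neogene.
C: 1332 Ma lies in 1400–1200 Ma, so Ectasian.
D: 227.7 Ma lies in 251.902–201.4 Ma, so Triassic.
E: 282.7 Ma lies in 298.9–251.902 Ma, so Permian.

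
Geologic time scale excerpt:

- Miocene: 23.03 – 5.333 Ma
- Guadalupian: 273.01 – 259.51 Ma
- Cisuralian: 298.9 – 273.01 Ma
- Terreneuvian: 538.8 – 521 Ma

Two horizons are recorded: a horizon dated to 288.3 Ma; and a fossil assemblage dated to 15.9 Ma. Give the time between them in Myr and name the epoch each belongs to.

272.4 million years apart; the first in the Cisuralian, the second in the Miocene

Elapsed time: 288.3 − 15.9 = 272.4 Myr.
288.3 Ma lies within 298.9–273.01 Ma: Cisuralian.
15.9 Ma lies within 23.03–5.333 Ma: Miocene.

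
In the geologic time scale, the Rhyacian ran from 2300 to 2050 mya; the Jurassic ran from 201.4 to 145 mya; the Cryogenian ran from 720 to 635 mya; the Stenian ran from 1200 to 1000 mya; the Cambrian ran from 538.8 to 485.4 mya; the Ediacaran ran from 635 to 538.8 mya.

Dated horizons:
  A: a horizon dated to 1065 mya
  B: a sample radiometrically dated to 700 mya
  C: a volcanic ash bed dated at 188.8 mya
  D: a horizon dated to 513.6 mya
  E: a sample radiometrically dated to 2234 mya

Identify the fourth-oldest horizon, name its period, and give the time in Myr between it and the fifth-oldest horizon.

D, in the Cambrian; 324.8 million years to C

Sorted oldest-first by Ma: E (2234), A (1065), B (700), D (513.6), C (188.8).
The fourth oldest is D at 513.6 Ma, which lies in 538.8–485.4 Ma: the Cambrian.
The fifth oldest is C at 188.8 Ma; separation = |513.6 − 188.8| = 324.8 Myr.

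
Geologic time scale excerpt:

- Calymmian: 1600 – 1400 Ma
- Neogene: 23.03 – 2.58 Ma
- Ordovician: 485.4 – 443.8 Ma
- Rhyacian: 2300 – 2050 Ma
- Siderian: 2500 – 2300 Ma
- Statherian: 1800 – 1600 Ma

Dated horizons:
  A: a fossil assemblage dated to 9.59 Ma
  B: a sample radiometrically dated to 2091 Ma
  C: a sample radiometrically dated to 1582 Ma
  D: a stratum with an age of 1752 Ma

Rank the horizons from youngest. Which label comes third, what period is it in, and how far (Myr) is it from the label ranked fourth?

D, in the Statherian; 339 million years to B

Sorted youngest-first by Ma: A (9.59), C (1582), D (1752), B (2091).
The third youngest is D at 1752 Ma, which lies in 1800–1600 Ma: the Statherian.
The fourth youngest is B at 2091 Ma; separation = |1752 − 2091| = 339 Myr.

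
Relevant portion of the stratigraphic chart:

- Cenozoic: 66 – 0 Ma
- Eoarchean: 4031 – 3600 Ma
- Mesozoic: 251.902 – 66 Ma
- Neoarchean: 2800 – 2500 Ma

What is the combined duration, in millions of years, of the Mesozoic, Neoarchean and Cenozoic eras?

551.902 million years

Duration is start − end for each: (251.902 − 66) + (2800 − 2500) + (66 − 0).
That is 185.902 + 300 + 66, which totals 551.902 million years.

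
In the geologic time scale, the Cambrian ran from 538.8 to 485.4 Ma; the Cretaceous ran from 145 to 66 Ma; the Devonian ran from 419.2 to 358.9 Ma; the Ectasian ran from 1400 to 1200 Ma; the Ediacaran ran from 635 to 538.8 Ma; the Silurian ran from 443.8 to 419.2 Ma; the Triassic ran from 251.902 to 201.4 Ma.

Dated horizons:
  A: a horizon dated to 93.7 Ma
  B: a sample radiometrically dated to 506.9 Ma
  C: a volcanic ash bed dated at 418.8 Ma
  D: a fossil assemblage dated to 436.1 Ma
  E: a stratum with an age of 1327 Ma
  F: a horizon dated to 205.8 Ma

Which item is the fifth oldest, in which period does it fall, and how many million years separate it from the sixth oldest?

Larger Ma means older, so oldest first: E 1327 > B 506.9 > D 436.1 > C 418.8 > F 205.8 > A 93.7.
Counting 5 along gives F (205.8 Ma); the excerpt puts that inside the Triassic, 251.902–201.4 Ma.
Next in line is A (93.7 Ma), and 205.8 − 93.7 = 112.1 Myr.

F, in the Triassic; 112.1 million years to A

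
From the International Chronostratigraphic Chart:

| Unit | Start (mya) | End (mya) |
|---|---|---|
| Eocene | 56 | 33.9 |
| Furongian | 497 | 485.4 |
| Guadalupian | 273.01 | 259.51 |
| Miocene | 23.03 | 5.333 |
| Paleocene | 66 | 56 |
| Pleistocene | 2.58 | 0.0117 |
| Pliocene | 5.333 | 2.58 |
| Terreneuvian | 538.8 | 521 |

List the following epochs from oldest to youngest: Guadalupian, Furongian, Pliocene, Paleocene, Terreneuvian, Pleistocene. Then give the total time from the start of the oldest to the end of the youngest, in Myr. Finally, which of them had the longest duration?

Terreneuvian, Furongian, Guadalupian, Paleocene, Pliocene, Pleistocene; total span 538.7883 Myr; longest is Terreneuvian

From the excerpt: Guadalupian 273.01–259.51; Furongian 497–485.4; Pliocene 5.333–2.58; Paleocene 66–56; Terreneuvian 538.8–521; Pleistocene 2.58–0.0117 (Ma).
Larger Ma is earlier, so the oldest is Terreneuvian and the youngest is Pleistocene; oldest to youngest: Terreneuvian, Furongian, Guadalupian, Paleocene, Pliocene, Pleistocene.
Oldest start 538.8 minus youngest end 0.0117 gives 538.7883 Myr overall.
Individual lengths (start − end): Pliocene 2.753; Terreneuvian 17.8; Pleistocene 2.5683; Furongian 11.6; Paleocene 10; Guadalupian 13.5. The largest is Terreneuvian at 17.8 Myr.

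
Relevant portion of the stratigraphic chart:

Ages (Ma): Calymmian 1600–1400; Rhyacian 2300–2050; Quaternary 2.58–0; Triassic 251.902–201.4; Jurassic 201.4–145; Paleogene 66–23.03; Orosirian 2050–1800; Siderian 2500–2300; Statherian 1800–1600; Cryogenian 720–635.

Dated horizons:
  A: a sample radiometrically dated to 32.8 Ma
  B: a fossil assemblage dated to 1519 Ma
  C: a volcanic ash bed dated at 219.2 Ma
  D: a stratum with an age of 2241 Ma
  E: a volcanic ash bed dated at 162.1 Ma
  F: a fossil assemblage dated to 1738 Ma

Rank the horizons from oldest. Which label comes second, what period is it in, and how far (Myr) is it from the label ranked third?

Larger Ma means older, so oldest first: D 2241 > F 1738 > B 1519 > C 219.2 > E 162.1 > A 32.8.
Counting 2 along gives F (1738 Ma); the excerpt puts that inside the Statherian, 1800–1600 Ma.
Next in line is B (1519 Ma), and 1738 − 1519 = 219 Myr.

F, in the Statherian; 219 million years to B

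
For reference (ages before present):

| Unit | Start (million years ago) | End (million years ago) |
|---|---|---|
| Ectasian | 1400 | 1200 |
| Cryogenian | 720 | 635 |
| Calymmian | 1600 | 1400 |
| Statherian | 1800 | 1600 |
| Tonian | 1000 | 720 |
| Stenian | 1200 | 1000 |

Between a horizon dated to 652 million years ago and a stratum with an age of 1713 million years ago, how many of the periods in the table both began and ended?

1713 Ma sits inside the Statherian (1800–1600) and 652 Ma inside the Cryogenian (720–635); neither of those is wholly between the two dates.
The listed periods lying completely between them are Calymmian, Ectasian, Stenian, Tonian — 4 in all.

4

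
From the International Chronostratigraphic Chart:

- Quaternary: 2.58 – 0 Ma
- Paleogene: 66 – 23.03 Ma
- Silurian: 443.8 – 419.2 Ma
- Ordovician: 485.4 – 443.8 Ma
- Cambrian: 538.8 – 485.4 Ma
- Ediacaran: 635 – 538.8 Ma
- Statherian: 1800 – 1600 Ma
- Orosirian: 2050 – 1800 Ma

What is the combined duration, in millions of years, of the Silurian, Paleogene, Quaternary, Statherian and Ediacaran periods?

Each duration: Silurian = 24.6; Paleogene = 42.97; Quaternary = 2.58; Statherian = 200; Ediacaran = 96.2.
Sum: 24.6 + 42.97 + 2.58 + 200 + 96.2 = 366.35 Myr.

366.35 million years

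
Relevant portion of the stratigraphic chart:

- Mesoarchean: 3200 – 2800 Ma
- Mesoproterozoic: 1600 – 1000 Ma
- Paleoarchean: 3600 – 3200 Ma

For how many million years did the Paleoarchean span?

400 million years

3600 − 3200 = 400 million years.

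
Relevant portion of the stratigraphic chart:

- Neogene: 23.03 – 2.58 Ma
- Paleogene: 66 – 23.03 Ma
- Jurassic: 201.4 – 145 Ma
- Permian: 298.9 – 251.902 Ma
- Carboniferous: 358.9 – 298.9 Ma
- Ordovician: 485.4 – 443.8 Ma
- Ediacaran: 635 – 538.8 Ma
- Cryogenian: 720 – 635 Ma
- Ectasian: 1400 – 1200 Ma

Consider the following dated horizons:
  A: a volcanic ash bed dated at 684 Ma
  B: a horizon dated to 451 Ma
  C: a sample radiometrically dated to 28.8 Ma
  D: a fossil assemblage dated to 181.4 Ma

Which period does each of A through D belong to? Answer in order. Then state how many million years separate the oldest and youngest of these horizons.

A: 684 Ma lies in 720–635 Ma, so Cryogenian.
B: 451 Ma lies in 485.4–443.8 Ma, so Ordovician.
C: 28.8 Ma lies in 66–23.03 Ma, so Paleogene.
D: 181.4 Ma lies in 201.4–145 Ma, so Jurassic.
Oldest = 684 Ma, youngest = 28.8 Ma → span 655.2 Myr.

A — Cryogenian; B — Ordovician; C — Paleogene; D — Jurassic; span 655.2 million years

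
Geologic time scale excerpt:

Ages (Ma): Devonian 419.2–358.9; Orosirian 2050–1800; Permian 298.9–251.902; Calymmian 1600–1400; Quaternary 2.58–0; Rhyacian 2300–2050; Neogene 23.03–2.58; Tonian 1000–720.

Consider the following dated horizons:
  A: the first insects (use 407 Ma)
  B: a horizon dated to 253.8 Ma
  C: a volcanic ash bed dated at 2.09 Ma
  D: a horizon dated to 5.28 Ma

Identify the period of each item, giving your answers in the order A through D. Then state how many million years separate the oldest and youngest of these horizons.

A — Devonian; B — Permian; C — Quaternary; D — Neogene; span 404.91 million years

A: 407 Ma lies in 419.2–358.9 Ma, so Devonian.
B: 253.8 Ma lies in 298.9–251.902 Ma, so Permian.
C: 2.09 Ma lies in 2.58–0 Ma, so Quaternary.
D: 5.28 Ma lies in 23.03–2.58 Ma, so Neogene.
Oldest = 407 Ma, youngest = 2.09 Ma → span 404.91 Myr.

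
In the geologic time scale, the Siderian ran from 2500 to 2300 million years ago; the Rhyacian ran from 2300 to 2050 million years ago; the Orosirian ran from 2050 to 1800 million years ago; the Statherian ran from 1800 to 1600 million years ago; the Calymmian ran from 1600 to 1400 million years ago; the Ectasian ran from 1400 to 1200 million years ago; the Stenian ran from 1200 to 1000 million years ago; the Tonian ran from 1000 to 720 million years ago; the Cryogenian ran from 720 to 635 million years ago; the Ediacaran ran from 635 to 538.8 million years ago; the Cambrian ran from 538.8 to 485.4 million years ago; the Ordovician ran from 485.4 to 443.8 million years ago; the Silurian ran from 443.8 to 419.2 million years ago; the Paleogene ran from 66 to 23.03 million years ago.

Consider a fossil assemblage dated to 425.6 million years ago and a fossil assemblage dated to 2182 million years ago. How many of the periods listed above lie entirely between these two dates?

The older date is 2182 Ma and the younger is 425.6 Ma.
Periods with start < 2182 and end > 425.6 Ma: Orosirian (2050–1800), Statherian (1800–1600), Calymmian (1600–1400), Ectasian (1400–1200), Stenian (1200–1000), Tonian (1000–720), Cryogenian (720–635), Ediacaran (635–538.8), Cambrian (538.8–485.4), Ordovician (485.4–443.8).
That is 10 complete periods.

10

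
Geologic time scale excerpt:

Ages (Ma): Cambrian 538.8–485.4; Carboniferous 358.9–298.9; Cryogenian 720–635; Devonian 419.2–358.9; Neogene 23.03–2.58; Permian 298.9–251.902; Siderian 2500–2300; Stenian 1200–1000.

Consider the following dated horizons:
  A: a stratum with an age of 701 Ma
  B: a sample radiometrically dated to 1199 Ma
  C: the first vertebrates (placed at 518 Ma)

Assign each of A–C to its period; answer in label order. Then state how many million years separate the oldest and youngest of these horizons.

A: 701 Ma lies in 720–635 Ma, so Cryogenian.
B: 1199 Ma lies in 1200–1000 Ma, so Stenian.
C: 518 Ma lies in 538.8–485.4 Ma, so Cambrian.
Oldest = 1199 Ma, youngest = 518 Ma → span 681 Myr.

A — Cryogenian; B — Stenian; C — Cambrian; span 681 million years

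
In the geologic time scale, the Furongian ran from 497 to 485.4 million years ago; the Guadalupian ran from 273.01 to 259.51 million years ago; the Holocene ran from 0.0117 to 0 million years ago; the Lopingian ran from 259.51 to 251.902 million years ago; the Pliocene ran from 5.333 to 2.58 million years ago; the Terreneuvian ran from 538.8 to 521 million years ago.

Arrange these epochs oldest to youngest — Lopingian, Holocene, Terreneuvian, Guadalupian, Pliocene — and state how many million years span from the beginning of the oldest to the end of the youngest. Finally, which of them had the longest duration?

Terreneuvian → Guadalupian → Lopingian → Pliocene → Holocene; total span 538.8 Myr; longest is Terreneuvian

Start ages (Ma): Terreneuvian 538.8, Guadalupian 273.01, Lopingian 259.51, Pliocene 5.333, Holocene 0.0117.
Ordered oldest to youngest: Terreneuvian, Guadalupian, Lopingian, Pliocene, Holocene.
Span = 538.8 − 0 = 538.8 Myr.
Durations: Terreneuvian 17.8, Lopingian 7.608, Pliocene 2.753, Holocene 0.0117, Guadalupian 13.5 → longest is Terreneuvian (17.8 Myr).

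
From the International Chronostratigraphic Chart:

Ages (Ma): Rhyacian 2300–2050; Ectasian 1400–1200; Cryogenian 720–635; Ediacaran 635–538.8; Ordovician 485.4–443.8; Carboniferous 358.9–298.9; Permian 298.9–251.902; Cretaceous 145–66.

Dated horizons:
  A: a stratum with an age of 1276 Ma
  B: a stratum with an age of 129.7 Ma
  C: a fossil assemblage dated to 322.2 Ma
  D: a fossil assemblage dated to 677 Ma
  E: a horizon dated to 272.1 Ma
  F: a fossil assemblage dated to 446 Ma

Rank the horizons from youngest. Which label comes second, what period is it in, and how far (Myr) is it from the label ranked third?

Sorted youngest-first by Ma: B (129.7), E (272.1), C (322.2), F (446), D (677), A (1276).
The second youngest is E at 272.1 Ma, which lies in 298.9–251.902 Ma: the Permian.
The third youngest is C at 322.2 Ma; separation = |272.1 − 322.2| = 50.1 Myr.

E, in the Permian; 50.1 million years to C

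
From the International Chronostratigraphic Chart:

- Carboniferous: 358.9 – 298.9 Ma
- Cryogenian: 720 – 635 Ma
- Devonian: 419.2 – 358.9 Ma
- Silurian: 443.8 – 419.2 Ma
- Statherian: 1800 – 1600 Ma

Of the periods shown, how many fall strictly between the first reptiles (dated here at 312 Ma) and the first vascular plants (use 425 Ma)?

The older date is 425 Ma and the younger is 312 Ma.
Periods with start < 425 and end > 312 Ma: Devonian (419.2–358.9).
That is 1 complete period.

1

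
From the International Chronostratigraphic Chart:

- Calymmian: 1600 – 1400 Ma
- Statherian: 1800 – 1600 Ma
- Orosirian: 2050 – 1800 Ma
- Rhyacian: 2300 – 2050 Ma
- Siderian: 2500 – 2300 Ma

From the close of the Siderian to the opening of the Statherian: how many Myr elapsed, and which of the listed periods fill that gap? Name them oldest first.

The Siderian closes at 2300 Ma and the Statherian opens at 1800 Ma, so the interval is 2300 − 1800 = 500 Myr.
A period fits inside if it starts at or after 2300 Ma and ends at or before 1800 Ma; oldest first that gives Rhyacian, Orosirian.

500 million years; Rhyacian, Orosirian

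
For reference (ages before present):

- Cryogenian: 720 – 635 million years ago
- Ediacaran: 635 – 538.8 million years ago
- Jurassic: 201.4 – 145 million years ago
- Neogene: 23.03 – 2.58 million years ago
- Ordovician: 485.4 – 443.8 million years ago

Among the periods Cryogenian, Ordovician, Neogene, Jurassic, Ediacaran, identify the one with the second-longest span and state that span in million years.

Start − end for each: Cryogenian 720 − 635 = 85; Ordovician 485.4 − 443.8 = 41.6; Neogene 23.03 − 2.58 = 20.45; Jurassic 201.4 − 145 = 56.4; Ediacaran 635 − 538.8 = 96.2.
Ranking these from longest: Ediacaran > Cryogenian > Jurassic > Ordovician > Neogene.
Position 2 in that ranking is Cryogenian, which lasted 85 Myr.

Cryogenian, 85 million years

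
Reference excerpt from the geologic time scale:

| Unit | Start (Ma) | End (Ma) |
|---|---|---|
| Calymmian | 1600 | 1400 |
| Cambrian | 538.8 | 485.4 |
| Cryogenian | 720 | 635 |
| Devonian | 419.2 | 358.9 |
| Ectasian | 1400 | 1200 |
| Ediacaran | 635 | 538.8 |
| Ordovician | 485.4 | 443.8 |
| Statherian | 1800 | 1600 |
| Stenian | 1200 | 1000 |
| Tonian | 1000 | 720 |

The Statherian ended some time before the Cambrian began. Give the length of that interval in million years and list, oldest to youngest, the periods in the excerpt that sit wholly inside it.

The Statherian closes at 1600 Ma and the Cambrian opens at 538.8 Ma, so the interval is 1600 − 538.8 = 1061.2 Myr.
A period fits inside if it starts at or after 1600 Ma and ends at or before 538.8 Ma; oldest first that gives Calymmian, Ectasian, Stenian, Tonian, Cryogenian, Ediacaran.

1061.2 million years; Calymmian, Ectasian, Stenian, Tonian, Cryogenian, Ediacaran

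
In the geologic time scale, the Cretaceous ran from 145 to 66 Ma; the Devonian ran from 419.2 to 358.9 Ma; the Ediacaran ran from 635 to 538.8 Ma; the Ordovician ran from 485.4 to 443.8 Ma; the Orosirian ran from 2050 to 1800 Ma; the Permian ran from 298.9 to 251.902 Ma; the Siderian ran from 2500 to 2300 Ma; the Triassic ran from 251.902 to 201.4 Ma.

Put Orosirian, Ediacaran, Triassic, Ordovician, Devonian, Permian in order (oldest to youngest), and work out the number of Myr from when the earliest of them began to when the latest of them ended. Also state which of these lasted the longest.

Start ages (Ma): Orosirian 2050, Ediacaran 635, Ordovician 485.4, Devonian 419.2, Permian 298.9, Triassic 251.902.
Ordered oldest to youngest: Orosirian, Ediacaran, Ordovician, Devonian, Permian, Triassic.
Span = 2050 − 201.4 = 1848.6 Myr.
Durations: Triassic 50.502, Orosirian 250, Devonian 60.3, Ordovician 41.6, Ediacaran 96.2, Permian 46.998 → longest is Orosirian (250 Myr).

Orosirian → Ediacaran → Ordovician → Devonian → Permian → Triassic; total span 1848.6 Myr; longest is Orosirian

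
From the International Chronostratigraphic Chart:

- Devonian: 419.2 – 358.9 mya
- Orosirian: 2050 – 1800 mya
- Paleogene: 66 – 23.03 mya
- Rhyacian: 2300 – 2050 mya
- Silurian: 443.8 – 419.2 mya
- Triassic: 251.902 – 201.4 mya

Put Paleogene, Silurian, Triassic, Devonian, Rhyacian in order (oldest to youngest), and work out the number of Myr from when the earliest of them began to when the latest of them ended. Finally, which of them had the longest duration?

From the excerpt: Paleogene 66–23.03; Silurian 443.8–419.2; Triassic 251.902–201.4; Devonian 419.2–358.9; Rhyacian 2300–2050 (Ma).
Larger Ma is earlier, so the oldest is Rhyacian and the youngest is Paleogene; oldest to youngest: Rhyacian, Silurian, Devonian, Triassic, Paleogene.
Oldest start 2300 minus youngest end 23.03 gives 2276.97 Myr overall.
Individual lengths (start − end): Rhyacian 250; Triassic 50.502; Devonian 60.3; Paleogene 42.97; Silurian 24.6. The largest is Rhyacian at 250 Myr.

Rhyacian, Silurian, Devonian, Triassic, Paleogene; total span 2276.97 Myr; longest is Rhyacian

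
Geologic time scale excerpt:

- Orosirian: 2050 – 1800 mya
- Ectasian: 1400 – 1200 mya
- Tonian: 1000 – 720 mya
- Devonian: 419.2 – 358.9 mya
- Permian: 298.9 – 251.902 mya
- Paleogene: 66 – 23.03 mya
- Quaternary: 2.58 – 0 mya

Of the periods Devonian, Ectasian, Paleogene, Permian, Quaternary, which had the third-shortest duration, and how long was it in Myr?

Start − end for each: Devonian 419.2 − 358.9 = 60.3; Ectasian 1400 − 1200 = 200; Paleogene 66 − 23.03 = 42.97; Permian 298.9 − 251.902 = 46.998; Quaternary 2.58 − 0 = 2.58.
Ranking these from shortest: Quaternary < Paleogene < Permian < Devonian < Ectasian.
Position 3 in that ranking is Permian, which lasted 46.998 Myr.

Permian, 46.998 million years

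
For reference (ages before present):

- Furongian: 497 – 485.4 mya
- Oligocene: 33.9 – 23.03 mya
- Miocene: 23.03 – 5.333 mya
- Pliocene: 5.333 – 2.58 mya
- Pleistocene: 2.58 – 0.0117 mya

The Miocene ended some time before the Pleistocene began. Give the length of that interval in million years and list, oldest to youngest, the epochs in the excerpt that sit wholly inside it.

End of Miocene = 5.333 Ma; start of Pleistocene = 2.58 Ma.
Gap = 5.333 − 2.58 = 2.753 Myr.
Epochs wholly inside 5.333–2.58 Ma: Pliocene (5.333–2.58).

2.753 million years; Pliocene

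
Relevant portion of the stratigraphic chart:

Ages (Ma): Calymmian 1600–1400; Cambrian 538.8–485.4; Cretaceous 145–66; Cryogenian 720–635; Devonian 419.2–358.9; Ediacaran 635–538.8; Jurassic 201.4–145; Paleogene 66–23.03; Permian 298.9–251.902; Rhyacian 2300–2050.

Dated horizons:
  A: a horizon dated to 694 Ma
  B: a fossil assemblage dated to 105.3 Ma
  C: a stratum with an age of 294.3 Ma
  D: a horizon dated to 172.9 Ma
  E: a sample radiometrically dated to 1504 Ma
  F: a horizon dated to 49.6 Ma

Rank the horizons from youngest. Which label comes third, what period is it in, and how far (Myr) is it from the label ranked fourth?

Sorted youngest-first by Ma: F (49.6), B (105.3), D (172.9), C (294.3), A (694), E (1504).
The third youngest is D at 172.9 Ma, which lies in 201.4–145 Ma: the Jurassic.
The fourth youngest is C at 294.3 Ma; separation = |172.9 − 294.3| = 121.4 Myr.

D, in the Jurassic; 121.4 million years to C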